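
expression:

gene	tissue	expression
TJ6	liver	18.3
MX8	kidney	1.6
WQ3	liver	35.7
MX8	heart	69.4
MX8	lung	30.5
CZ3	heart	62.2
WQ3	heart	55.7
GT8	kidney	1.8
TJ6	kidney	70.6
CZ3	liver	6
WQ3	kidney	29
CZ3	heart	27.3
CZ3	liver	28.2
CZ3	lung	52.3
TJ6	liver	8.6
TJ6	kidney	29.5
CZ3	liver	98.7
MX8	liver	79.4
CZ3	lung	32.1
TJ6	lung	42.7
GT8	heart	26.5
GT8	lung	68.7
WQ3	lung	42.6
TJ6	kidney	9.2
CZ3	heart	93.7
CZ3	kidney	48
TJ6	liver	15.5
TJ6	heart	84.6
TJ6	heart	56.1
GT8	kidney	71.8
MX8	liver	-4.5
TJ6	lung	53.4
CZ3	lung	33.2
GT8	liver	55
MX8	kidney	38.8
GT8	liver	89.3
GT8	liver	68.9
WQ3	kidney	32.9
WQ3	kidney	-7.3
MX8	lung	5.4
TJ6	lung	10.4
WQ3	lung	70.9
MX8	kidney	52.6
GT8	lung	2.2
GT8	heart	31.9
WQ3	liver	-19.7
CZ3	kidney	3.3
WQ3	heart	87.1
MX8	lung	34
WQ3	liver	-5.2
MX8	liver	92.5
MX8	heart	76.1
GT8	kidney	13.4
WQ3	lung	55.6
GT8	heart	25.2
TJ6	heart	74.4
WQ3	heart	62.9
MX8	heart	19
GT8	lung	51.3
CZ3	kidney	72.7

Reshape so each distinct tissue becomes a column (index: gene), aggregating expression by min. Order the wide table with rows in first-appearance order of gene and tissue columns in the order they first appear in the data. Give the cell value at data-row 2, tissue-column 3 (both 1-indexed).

19

With rows in first-appearance order of gene, row 2 is gene=MX8. tissue columns in first-appearance order: liver, kidney, heart, lung; column 3 is heart.
Long rows with gene=MX8, tissue=heart: min(69.4, 76.1, 19) = 19.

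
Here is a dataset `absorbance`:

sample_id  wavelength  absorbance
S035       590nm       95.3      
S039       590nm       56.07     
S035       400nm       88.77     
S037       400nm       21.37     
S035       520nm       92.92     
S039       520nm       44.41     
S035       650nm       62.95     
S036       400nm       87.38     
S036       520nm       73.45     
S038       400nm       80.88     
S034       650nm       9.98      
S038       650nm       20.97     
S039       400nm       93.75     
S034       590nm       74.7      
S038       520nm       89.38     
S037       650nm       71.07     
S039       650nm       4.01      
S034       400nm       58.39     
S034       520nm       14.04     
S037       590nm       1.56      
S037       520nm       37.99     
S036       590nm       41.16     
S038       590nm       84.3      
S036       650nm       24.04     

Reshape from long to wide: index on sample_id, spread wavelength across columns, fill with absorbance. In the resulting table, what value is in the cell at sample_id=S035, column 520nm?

Wide layout: rows indexed by sample_id, columns are the 4 distinct wavelength values (590nm, 400nm, 520nm, 650nm).
Cell (sample_id=S035, wavelength=520nm) draws from the long row where sample_id=S035 and wavelength=520nm, which has absorbance=92.92.

92.92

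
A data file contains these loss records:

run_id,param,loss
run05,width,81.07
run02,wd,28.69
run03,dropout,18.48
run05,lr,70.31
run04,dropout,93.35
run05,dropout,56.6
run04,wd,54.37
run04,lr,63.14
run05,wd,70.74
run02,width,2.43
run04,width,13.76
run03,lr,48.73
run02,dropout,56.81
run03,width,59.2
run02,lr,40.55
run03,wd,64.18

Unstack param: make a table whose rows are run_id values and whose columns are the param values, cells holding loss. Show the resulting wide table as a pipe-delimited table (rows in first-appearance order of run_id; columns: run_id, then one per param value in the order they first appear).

Columns: run_id plus the 4 distinct param values (width, wd, dropout, lr).
For example, row run05 column width takes loss=81.07 from the long row (run05, width).

| run_id | width | wd | dropout | lr |
| run05 | 81.07 | 70.74 | 56.6 | 70.31 |
| run02 | 2.43 | 28.69 | 56.81 | 40.55 |
| run03 | 59.2 | 64.18 | 18.48 | 48.73 |
| run04 | 13.76 | 54.37 | 93.35 | 63.14 |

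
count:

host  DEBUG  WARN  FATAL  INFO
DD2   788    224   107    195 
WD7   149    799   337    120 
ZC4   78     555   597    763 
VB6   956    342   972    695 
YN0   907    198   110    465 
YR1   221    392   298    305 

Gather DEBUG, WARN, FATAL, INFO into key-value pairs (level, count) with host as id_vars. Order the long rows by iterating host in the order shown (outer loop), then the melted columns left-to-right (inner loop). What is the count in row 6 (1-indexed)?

799

24 rows total (6 × 4). Row 6: index ⌊(6-1)/4⌋ = 1 into host → WD7; (6-1) mod 4 = 1 into the melted columns → WARN.
So row 6 is (WD7, WARN, 799); count = 799.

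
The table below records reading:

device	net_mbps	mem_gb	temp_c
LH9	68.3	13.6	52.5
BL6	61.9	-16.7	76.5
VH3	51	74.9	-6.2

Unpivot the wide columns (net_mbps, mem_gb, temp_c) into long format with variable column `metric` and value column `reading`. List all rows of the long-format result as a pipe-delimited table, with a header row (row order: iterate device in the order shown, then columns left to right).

Each (device, column) pair becomes one row: 3 × 3 = 9 rows.
For example, (LH9, net_mbps) → reading=68.3.

| device | metric | reading |
| LH9 | net_mbps | 68.3 |
| LH9 | mem_gb | 13.6 |
| LH9 | temp_c | 52.5 |
| BL6 | net_mbps | 61.9 |
| BL6 | mem_gb | -16.7 |
| BL6 | temp_c | 76.5 |
| VH3 | net_mbps | 51 |
| VH3 | mem_gb | 74.9 |
| VH3 | temp_c | -6.2 |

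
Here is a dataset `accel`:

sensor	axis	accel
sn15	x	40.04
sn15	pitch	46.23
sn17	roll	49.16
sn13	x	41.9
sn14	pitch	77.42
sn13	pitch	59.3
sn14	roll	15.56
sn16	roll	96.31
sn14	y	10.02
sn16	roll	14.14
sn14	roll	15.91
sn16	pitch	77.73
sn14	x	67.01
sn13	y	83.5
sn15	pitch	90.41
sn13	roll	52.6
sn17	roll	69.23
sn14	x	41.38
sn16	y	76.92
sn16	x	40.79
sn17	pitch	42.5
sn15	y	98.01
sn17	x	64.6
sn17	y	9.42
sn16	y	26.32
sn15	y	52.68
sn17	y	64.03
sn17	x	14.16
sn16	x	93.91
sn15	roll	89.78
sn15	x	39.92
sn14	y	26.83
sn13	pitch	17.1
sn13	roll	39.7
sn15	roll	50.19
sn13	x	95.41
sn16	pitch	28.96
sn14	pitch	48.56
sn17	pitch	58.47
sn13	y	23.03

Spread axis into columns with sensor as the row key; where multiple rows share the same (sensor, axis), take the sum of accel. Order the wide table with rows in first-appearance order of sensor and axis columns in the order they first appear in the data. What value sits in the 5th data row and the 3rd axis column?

With rows in first-appearance order of sensor, row 5 is sensor=sn16. axis columns in first-appearance order: x, pitch, roll, y; column 3 is roll.
Long rows with sensor=sn16, axis=roll: 96.31 + 14.14 = 110.45.

110.45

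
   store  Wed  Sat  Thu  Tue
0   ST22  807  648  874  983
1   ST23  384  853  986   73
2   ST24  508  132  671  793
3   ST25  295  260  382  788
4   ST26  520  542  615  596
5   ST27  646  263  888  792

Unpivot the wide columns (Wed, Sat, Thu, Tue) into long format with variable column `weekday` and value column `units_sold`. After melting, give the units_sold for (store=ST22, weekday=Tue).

983

Unpivoting turns each (store, wide-column) pair into one long row.
The wide cell at row ST22, column Tue holds 983, so the long row (ST22, Tue) has units_sold=983.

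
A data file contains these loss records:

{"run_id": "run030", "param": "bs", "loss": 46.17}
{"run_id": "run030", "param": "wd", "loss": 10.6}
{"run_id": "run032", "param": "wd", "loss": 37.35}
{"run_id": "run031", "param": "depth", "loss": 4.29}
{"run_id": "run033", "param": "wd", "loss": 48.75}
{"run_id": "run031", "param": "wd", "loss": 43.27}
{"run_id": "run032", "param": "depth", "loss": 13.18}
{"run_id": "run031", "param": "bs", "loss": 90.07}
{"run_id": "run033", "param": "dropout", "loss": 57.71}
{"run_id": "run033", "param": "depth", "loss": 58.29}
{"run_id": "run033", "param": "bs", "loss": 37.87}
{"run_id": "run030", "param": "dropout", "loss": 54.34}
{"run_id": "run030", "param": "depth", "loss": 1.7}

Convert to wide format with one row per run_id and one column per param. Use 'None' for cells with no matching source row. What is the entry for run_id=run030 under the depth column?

1.7

The long row with run_id=run030, param=depth has loss=1.7.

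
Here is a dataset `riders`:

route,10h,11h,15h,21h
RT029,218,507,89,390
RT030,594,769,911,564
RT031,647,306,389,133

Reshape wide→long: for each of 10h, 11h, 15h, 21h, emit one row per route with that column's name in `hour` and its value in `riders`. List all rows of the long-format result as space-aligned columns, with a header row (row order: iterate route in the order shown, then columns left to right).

route  hour  riders
RT029  10h   218   
RT029  11h   507   
RT029  15h   89    
RT029  21h   390   
RT030  10h   594   
RT030  11h   769   
RT030  15h   911   
RT030  21h   564   
RT031  10h   647   
RT031  11h   306   
RT031  15h   389   
RT031  21h   133   

Each (route, column) pair becomes one row: 3 × 4 = 12 rows.
For example, (RT029, 10h) → riders=218.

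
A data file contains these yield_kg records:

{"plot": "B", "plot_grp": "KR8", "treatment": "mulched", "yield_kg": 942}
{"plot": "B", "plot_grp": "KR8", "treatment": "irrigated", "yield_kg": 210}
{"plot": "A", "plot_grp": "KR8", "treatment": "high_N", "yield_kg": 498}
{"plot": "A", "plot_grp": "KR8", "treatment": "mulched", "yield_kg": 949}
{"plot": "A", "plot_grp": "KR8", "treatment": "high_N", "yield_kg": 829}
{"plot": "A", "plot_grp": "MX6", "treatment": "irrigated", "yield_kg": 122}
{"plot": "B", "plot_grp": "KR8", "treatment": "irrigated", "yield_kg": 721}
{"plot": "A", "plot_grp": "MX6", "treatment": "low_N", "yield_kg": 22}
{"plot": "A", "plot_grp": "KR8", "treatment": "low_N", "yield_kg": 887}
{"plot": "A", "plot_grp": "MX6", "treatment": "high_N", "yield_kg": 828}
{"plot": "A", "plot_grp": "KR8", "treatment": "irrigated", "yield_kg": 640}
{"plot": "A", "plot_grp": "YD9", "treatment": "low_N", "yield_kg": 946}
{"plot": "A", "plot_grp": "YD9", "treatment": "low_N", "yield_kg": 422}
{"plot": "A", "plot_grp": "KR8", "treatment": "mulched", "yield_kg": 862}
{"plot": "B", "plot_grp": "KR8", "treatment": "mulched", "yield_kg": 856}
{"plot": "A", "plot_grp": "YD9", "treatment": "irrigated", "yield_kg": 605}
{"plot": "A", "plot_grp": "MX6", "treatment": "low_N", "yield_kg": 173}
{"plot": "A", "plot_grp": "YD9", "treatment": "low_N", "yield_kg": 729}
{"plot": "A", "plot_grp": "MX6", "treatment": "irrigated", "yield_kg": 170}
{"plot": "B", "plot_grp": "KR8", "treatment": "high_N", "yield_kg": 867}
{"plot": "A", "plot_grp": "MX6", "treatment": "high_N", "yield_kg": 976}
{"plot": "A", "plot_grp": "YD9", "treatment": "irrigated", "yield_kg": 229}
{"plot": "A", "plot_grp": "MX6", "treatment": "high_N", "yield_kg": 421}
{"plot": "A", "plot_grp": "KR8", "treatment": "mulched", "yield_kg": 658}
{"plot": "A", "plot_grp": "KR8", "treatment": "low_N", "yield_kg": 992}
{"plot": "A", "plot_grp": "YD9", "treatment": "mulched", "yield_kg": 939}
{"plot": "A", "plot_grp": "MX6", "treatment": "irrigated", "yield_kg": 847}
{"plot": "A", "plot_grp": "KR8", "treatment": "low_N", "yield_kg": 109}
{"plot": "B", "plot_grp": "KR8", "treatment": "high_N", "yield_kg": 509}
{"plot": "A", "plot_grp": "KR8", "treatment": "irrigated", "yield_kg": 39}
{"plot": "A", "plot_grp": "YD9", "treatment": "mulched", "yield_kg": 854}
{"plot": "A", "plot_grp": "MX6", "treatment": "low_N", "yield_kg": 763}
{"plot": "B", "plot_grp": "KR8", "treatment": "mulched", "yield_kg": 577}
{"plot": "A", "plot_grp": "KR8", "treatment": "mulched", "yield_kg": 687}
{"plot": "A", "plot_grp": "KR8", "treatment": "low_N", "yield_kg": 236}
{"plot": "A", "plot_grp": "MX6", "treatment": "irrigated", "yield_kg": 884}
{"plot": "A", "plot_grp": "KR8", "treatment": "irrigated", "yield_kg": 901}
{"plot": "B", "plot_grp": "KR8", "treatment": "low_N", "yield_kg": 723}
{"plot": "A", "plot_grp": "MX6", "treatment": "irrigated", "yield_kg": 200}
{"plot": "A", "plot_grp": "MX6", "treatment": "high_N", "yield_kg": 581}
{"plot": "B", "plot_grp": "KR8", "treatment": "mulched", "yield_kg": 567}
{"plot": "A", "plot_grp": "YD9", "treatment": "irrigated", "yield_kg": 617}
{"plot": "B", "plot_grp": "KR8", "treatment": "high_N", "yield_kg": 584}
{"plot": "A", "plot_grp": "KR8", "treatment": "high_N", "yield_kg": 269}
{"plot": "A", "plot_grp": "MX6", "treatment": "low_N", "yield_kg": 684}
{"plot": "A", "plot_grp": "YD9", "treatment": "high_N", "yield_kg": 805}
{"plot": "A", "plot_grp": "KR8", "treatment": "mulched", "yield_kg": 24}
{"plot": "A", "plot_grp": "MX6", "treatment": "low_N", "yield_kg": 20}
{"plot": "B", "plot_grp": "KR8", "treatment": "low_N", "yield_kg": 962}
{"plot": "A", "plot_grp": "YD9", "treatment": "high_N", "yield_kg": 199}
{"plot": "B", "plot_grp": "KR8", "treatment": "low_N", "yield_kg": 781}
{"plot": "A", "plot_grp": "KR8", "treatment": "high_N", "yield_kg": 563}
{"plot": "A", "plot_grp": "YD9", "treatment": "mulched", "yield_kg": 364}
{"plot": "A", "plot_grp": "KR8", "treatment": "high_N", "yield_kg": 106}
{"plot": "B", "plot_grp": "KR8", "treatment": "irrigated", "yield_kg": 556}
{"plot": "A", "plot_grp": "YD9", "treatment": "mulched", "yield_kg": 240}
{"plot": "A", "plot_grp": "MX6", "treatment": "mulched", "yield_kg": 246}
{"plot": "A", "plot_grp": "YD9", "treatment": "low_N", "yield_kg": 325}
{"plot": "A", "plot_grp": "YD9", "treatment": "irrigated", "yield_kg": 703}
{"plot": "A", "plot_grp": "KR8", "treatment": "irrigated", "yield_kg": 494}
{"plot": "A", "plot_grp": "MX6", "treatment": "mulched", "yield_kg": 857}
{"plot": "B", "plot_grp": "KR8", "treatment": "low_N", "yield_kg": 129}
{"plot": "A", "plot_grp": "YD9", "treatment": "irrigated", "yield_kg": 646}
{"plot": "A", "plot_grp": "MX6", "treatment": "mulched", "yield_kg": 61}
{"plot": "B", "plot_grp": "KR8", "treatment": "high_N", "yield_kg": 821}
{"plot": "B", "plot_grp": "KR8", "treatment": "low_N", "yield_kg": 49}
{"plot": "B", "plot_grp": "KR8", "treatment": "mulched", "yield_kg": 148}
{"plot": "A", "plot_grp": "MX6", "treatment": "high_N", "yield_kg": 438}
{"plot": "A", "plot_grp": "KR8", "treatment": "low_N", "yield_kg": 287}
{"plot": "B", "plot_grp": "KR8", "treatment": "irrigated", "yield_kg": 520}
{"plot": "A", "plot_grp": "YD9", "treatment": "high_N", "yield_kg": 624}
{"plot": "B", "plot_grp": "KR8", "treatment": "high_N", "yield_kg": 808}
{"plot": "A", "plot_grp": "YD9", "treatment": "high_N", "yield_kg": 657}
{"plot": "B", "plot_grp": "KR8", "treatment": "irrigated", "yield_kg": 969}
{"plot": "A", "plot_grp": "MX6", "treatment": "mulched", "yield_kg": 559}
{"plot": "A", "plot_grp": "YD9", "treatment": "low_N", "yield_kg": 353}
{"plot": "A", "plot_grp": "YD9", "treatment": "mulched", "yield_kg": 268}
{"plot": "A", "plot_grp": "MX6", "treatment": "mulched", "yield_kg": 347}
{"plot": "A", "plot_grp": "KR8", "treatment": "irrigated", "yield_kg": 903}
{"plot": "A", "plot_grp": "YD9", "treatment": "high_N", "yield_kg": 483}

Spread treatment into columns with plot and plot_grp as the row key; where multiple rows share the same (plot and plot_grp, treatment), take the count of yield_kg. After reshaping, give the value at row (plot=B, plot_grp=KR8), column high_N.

5

Rows with plot=B, plot_grp=KR8 and treatment=high_N: yield_kg values are 867, 509, 584, 821, 808.
5 rows match — count = 5.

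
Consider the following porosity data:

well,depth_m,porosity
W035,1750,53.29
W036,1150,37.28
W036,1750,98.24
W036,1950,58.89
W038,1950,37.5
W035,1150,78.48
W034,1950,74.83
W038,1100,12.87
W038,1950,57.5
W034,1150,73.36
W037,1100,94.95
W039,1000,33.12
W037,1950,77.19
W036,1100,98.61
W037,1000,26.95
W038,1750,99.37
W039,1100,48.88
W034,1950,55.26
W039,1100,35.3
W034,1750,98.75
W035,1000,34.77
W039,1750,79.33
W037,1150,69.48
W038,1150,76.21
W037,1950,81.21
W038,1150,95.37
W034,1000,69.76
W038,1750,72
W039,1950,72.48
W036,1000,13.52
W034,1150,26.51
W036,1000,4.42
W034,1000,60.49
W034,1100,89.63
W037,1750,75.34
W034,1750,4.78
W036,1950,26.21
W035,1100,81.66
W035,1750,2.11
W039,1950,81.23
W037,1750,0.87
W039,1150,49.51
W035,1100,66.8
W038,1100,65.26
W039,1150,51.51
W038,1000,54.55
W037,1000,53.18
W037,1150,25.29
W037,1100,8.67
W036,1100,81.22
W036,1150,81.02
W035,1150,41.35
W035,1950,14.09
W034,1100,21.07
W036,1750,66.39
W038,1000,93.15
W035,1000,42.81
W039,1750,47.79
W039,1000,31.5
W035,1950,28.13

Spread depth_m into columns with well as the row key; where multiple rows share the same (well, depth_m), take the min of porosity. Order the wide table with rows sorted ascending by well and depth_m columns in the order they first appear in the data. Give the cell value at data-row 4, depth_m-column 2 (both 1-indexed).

25.29

With rows sorted ascending by well, row 4 is well=W037. depth_m columns in first-appearance order: 1750, 1150, 1950, 1100, 1000; column 2 is 1150.
Long rows with well=W037, depth_m=1150: min(69.48, 25.29) = 25.29.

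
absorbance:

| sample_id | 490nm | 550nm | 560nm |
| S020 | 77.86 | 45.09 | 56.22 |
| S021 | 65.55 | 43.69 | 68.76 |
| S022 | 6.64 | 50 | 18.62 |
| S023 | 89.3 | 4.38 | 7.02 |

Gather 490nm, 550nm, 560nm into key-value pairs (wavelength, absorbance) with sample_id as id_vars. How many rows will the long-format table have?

12

4 sample_id values × 3 melted columns = 12 rows.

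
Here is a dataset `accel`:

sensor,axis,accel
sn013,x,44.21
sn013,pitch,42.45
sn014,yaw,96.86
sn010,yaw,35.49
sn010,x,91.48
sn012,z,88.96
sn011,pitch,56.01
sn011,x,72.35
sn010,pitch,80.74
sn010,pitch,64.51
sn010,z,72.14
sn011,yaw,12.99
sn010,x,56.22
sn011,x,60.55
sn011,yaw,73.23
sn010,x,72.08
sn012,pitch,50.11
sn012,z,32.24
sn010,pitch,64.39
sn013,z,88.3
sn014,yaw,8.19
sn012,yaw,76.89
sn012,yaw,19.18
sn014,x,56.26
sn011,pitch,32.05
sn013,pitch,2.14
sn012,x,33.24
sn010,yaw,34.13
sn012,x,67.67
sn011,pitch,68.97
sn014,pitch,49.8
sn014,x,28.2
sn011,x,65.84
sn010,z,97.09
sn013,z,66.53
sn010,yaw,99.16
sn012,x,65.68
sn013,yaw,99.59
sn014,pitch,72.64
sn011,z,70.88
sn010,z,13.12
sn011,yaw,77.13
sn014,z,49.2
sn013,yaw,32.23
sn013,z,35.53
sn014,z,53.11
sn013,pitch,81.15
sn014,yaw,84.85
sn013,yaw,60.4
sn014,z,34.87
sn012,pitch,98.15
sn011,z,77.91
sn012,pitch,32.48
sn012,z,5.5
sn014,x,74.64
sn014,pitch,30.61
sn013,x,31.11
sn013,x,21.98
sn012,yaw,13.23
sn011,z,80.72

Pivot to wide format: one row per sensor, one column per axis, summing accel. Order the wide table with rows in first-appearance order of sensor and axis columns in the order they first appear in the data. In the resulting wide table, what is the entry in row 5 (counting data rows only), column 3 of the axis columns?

With rows in first-appearance order of sensor, row 5 is sensor=sn011. axis columns in first-appearance order: x, pitch, yaw, z; column 3 is yaw.
Long rows with sensor=sn011, axis=yaw: 12.99 + 73.23 + 77.13 = 163.35.

163.35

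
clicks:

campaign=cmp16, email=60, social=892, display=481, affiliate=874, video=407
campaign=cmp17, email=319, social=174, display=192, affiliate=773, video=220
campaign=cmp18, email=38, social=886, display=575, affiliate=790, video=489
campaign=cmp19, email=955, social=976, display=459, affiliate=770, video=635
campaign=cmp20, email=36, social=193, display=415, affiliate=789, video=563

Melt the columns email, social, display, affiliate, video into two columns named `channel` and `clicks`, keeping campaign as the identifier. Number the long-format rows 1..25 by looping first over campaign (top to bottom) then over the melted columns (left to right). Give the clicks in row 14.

25 rows total (5 × 5). Row 14: index ⌊(14-1)/5⌋ = 2 into campaign → cmp18; (14-1) mod 5 = 3 into the melted columns → affiliate.
So row 14 is (cmp18, affiliate, 790); clicks = 790.

790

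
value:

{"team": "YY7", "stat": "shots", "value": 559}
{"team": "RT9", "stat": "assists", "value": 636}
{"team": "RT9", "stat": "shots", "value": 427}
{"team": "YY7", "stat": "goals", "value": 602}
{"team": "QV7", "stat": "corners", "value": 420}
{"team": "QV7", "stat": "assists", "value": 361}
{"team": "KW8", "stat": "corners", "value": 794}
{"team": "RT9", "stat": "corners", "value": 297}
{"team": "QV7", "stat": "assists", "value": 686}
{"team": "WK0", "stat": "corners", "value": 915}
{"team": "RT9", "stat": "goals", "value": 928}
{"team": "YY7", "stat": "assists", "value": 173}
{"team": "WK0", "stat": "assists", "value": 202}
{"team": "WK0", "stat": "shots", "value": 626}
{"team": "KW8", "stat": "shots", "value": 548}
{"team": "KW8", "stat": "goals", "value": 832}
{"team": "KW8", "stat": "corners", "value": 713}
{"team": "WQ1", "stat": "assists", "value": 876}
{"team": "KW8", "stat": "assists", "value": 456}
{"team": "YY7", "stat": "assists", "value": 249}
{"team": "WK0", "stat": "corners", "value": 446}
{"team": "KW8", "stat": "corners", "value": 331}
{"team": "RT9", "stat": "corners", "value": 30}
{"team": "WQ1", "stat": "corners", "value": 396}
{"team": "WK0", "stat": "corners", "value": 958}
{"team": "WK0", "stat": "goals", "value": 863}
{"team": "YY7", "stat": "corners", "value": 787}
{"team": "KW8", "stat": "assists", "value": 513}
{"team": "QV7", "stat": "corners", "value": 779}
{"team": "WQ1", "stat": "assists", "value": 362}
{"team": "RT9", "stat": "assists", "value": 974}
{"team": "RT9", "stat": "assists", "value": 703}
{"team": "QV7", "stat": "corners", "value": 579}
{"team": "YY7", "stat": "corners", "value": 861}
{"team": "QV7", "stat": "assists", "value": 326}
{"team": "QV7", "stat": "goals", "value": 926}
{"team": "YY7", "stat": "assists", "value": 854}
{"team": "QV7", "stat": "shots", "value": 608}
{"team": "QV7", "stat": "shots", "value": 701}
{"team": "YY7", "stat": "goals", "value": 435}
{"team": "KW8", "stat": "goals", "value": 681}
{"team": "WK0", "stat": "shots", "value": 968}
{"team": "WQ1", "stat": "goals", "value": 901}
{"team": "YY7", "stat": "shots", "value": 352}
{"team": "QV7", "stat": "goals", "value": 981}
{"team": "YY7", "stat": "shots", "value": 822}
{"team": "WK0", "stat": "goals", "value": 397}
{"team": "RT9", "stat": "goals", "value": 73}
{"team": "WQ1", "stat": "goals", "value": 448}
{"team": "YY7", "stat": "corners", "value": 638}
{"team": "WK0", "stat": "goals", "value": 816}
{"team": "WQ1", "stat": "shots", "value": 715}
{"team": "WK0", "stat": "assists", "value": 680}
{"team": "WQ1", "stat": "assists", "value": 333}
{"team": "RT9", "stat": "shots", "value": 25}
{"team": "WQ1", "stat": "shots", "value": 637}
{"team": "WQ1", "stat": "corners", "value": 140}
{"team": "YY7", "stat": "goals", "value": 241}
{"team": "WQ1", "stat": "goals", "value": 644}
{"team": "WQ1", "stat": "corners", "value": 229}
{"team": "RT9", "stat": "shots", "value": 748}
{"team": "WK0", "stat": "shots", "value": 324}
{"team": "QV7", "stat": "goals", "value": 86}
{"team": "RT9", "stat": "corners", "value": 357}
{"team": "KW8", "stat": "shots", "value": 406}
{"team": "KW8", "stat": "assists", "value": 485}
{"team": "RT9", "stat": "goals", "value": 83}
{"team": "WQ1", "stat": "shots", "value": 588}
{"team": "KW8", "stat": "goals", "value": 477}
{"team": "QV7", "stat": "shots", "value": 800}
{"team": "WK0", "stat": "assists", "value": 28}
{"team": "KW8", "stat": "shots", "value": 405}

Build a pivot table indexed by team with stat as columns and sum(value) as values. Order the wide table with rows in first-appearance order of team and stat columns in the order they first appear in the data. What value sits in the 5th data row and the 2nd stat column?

910

With rows in first-appearance order of team, row 5 is team=WK0. stat columns in first-appearance order: shots, assists, goals, corners; column 2 is assists.
Long rows with team=WK0, stat=assists: 202 + 680 + 28 = 910.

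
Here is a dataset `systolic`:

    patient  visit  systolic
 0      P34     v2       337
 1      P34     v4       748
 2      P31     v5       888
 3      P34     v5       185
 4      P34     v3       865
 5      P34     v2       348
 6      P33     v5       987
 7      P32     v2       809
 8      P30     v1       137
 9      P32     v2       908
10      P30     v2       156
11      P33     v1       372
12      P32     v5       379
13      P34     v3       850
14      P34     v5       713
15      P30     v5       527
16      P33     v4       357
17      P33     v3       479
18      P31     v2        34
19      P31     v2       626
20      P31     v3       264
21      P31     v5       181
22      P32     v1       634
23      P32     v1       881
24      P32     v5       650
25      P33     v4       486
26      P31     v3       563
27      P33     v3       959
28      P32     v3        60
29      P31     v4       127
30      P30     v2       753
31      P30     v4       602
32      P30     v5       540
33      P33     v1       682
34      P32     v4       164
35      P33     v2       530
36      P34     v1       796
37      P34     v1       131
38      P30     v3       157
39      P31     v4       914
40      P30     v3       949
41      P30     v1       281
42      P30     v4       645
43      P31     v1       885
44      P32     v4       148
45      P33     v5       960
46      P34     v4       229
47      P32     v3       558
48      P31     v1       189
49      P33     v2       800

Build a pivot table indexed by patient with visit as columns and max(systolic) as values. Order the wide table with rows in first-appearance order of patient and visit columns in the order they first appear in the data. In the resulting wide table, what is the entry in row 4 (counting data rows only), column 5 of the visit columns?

881

With rows in first-appearance order of patient, row 4 is patient=P32. visit columns in first-appearance order: v2, v4, v5, v3, v1; column 5 is v1.
Long rows with patient=P32, visit=v1: max(634, 881) = 881.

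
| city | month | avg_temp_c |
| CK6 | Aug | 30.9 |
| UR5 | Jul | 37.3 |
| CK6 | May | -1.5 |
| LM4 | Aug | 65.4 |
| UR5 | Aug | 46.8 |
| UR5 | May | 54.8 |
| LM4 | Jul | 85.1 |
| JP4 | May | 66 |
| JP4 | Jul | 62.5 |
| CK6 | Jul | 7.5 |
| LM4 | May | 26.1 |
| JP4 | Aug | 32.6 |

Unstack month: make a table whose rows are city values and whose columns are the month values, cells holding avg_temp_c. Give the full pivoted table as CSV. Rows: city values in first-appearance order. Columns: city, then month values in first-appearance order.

Columns: city plus the 3 distinct month values (Aug, Jul, May).
For example, row CK6 column Aug takes avg_temp_c=30.9 from the long row (CK6, Aug).

city,Aug,Jul,May
CK6,30.9,7.5,-1.5
UR5,46.8,37.3,54.8
LM4,65.4,85.1,26.1
JP4,32.6,62.5,66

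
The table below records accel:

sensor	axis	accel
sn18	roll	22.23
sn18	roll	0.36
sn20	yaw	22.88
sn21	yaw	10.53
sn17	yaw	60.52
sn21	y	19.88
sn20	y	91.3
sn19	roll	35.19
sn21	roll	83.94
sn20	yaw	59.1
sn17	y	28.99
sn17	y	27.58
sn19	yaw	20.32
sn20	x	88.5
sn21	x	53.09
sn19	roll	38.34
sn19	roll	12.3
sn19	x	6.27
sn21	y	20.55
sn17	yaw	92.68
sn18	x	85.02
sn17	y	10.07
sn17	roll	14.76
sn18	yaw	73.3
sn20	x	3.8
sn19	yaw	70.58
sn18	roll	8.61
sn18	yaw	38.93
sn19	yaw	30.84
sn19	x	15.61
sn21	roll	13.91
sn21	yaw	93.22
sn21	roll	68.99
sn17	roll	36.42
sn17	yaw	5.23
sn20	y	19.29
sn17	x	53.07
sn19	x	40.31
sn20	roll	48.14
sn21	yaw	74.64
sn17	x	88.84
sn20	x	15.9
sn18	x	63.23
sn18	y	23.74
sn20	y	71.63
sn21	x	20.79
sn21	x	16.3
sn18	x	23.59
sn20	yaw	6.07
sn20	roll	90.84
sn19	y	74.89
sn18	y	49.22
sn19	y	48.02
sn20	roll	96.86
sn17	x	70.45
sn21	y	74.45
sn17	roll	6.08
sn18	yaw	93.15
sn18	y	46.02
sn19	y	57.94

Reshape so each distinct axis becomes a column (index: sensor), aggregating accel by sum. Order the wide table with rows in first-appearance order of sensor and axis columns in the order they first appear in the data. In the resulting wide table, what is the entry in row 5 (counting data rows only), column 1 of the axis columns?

85.83

With rows in first-appearance order of sensor, row 5 is sensor=sn19. axis columns in first-appearance order: roll, yaw, y, x; column 1 is roll.
Long rows with sensor=sn19, axis=roll: 35.19 + 38.34 + 12.3 = 85.83.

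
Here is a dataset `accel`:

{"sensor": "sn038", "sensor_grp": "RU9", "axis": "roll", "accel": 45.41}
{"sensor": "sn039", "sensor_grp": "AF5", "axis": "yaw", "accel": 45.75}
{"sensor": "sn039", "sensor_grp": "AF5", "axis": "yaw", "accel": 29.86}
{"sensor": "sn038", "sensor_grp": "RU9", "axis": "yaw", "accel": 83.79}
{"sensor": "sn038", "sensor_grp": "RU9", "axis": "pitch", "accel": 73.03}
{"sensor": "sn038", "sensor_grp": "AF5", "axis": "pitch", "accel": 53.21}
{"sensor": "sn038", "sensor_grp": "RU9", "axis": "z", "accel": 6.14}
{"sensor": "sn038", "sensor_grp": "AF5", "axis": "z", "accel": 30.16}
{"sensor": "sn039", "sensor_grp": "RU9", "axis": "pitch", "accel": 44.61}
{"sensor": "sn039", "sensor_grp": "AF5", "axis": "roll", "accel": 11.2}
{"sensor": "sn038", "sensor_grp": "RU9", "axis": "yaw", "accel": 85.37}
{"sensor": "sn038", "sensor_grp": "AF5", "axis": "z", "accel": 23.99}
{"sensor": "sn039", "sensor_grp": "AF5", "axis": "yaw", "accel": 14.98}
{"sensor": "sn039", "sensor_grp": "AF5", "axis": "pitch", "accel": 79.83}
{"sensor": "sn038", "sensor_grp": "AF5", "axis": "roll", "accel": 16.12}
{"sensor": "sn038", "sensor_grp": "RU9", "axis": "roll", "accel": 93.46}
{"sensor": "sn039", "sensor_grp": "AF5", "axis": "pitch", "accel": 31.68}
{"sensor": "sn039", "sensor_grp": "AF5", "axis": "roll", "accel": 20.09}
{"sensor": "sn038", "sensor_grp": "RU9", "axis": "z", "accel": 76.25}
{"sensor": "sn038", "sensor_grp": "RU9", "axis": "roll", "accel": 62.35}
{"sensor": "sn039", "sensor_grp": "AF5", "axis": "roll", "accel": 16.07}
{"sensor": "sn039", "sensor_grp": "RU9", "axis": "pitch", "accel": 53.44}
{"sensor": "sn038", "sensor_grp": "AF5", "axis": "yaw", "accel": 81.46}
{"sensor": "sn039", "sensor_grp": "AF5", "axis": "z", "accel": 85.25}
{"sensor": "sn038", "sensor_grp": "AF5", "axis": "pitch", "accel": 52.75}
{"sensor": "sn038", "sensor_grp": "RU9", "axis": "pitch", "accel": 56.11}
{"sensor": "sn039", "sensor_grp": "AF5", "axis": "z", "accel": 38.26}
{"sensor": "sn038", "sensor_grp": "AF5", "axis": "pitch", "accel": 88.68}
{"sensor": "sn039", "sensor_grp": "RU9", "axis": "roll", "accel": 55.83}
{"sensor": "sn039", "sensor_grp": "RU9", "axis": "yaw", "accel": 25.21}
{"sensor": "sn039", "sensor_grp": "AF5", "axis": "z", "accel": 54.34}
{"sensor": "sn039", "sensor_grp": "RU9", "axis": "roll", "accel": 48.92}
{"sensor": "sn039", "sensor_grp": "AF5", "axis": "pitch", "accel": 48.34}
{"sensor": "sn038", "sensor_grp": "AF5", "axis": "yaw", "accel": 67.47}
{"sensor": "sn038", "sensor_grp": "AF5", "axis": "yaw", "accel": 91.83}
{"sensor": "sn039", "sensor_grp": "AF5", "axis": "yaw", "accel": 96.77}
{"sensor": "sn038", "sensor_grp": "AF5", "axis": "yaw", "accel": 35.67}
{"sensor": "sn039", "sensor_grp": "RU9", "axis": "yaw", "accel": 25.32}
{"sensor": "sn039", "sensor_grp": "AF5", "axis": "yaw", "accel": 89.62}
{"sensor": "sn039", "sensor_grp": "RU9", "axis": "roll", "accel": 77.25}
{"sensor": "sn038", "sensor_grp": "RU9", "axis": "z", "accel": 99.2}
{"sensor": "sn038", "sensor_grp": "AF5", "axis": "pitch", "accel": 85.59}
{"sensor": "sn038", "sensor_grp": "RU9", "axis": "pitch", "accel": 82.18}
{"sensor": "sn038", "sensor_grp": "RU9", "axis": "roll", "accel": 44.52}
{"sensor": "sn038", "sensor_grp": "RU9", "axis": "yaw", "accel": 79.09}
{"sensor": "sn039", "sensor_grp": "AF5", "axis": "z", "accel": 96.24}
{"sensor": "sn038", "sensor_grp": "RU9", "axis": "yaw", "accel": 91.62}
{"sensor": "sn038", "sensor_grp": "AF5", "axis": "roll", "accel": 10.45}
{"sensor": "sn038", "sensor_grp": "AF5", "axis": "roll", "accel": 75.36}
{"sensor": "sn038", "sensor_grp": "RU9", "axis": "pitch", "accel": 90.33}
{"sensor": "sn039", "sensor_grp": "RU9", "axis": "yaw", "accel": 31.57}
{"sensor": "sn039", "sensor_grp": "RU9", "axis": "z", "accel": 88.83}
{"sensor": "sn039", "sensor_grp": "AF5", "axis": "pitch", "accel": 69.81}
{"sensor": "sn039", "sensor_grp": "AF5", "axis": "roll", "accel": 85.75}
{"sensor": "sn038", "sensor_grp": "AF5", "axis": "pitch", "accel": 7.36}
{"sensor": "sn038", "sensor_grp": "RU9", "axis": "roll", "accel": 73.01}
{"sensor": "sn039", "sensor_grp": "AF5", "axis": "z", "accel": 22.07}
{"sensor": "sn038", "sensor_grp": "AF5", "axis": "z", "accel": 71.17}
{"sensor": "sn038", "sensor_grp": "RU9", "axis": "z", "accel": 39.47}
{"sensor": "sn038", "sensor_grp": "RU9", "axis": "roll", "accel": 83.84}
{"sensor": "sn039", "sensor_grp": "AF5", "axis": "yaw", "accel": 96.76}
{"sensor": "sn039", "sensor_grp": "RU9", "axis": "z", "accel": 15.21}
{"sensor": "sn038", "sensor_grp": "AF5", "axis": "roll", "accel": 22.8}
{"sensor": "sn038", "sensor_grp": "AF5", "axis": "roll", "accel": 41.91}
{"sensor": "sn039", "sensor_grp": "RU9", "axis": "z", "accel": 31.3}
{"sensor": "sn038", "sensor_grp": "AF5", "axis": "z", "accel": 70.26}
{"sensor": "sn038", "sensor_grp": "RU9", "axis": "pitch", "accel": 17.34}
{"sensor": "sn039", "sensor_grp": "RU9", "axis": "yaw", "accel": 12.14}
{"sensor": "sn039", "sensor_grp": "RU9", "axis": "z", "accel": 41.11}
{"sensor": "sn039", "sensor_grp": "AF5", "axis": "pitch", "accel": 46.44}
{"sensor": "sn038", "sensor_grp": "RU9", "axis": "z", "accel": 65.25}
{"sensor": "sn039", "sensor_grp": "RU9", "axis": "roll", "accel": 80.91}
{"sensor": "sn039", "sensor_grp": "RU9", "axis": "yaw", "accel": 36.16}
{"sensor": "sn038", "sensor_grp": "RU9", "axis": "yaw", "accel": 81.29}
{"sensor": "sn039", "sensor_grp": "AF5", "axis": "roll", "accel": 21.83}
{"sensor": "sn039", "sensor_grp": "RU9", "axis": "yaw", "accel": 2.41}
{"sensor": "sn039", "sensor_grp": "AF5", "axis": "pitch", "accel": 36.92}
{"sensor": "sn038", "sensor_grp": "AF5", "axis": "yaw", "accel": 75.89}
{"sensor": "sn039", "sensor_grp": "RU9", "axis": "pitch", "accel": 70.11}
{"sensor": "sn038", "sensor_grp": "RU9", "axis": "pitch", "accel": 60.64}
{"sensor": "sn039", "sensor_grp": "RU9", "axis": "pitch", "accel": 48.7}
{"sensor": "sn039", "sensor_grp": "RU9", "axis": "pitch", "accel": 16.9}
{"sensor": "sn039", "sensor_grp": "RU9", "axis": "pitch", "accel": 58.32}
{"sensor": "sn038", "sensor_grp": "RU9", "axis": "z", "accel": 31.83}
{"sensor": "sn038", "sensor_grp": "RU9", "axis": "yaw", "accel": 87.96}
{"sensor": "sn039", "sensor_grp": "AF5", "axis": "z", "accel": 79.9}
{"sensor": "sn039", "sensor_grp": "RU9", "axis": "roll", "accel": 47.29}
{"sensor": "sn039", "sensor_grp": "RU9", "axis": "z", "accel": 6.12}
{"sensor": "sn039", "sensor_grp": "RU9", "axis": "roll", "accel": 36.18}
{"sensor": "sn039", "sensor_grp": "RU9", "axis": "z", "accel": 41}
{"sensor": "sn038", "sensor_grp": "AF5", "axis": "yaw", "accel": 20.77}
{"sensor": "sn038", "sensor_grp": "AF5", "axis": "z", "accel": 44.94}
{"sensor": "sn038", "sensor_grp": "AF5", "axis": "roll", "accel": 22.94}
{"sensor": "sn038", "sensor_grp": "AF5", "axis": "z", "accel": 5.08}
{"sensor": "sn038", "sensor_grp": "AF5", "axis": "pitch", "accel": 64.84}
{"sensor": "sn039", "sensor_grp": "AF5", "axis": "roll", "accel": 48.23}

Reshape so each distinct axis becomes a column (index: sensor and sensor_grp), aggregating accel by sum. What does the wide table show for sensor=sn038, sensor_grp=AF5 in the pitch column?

352.43

Rows with sensor=sn038, sensor_grp=AF5 and axis=pitch: accel values are 53.21, 52.75, 88.68, 85.59, 7.36, 64.84.
53.21 + 52.75 + 88.68 + 85.59 + 7.36 + 64.84 = 352.43.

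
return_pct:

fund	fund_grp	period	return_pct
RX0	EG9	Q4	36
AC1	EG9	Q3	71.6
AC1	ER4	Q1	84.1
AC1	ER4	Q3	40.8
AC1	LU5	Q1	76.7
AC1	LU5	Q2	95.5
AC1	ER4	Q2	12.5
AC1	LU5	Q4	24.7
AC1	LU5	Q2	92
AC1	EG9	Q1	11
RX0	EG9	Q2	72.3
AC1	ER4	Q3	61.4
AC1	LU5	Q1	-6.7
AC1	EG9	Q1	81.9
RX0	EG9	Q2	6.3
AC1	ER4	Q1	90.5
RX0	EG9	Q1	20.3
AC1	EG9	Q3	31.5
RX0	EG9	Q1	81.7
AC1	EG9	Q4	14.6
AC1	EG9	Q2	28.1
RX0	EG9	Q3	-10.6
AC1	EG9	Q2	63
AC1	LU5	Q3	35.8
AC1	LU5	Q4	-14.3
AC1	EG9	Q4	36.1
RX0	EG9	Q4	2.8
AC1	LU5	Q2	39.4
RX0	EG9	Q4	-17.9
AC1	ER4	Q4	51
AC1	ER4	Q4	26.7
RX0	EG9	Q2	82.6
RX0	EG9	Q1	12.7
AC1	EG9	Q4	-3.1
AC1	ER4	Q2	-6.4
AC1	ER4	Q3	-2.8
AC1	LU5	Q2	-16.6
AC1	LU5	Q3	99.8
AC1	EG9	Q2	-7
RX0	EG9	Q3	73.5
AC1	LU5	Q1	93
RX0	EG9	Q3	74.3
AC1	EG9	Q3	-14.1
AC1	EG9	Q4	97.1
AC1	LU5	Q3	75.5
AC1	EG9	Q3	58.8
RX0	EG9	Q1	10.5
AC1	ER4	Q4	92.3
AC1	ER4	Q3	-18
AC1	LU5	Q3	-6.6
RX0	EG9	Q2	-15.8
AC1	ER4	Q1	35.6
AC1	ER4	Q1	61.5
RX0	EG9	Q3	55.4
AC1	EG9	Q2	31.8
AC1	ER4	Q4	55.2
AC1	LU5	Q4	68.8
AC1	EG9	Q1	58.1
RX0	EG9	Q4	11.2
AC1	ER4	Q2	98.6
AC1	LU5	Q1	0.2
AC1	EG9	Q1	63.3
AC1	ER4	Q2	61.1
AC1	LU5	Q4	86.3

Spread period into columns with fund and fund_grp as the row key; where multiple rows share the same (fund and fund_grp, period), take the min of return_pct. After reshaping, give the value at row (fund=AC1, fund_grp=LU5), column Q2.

-16.6

Rows with fund=AC1, fund_grp=LU5 and period=Q2: return_pct values are 95.5, 92, 39.4, -16.6.
min(95.5, 92, 39.4, -16.6) = -16.6.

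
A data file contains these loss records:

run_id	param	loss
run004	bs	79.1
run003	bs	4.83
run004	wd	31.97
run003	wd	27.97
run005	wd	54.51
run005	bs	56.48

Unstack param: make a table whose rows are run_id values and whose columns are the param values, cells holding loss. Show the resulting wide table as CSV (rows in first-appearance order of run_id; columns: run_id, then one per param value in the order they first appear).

Columns: run_id plus the 2 distinct param values (bs, wd).
For example, row run004 column bs takes loss=79.1 from the long row (run004, bs).

run_id,bs,wd
run004,79.1,31.97
run003,4.83,27.97
run005,56.48,54.51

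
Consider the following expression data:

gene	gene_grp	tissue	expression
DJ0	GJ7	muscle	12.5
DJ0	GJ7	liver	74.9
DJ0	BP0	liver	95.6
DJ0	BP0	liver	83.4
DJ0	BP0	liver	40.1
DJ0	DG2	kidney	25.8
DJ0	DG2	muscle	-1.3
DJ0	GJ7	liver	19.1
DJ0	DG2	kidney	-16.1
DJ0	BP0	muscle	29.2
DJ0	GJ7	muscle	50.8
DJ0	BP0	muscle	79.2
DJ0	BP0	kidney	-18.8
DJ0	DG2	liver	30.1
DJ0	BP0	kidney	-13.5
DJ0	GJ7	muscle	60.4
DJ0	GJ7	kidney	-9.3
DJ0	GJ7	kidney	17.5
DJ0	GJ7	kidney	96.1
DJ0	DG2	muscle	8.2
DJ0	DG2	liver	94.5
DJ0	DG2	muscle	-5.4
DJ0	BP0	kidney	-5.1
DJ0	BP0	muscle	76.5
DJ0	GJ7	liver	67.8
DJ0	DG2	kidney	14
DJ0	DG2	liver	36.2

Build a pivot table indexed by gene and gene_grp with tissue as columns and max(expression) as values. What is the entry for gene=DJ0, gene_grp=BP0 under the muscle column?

79.2

Rows with gene=DJ0, gene_grp=BP0 and tissue=muscle: expression values are 29.2, 79.2, 76.5.
max(29.2, 79.2, 76.5) = 79.2.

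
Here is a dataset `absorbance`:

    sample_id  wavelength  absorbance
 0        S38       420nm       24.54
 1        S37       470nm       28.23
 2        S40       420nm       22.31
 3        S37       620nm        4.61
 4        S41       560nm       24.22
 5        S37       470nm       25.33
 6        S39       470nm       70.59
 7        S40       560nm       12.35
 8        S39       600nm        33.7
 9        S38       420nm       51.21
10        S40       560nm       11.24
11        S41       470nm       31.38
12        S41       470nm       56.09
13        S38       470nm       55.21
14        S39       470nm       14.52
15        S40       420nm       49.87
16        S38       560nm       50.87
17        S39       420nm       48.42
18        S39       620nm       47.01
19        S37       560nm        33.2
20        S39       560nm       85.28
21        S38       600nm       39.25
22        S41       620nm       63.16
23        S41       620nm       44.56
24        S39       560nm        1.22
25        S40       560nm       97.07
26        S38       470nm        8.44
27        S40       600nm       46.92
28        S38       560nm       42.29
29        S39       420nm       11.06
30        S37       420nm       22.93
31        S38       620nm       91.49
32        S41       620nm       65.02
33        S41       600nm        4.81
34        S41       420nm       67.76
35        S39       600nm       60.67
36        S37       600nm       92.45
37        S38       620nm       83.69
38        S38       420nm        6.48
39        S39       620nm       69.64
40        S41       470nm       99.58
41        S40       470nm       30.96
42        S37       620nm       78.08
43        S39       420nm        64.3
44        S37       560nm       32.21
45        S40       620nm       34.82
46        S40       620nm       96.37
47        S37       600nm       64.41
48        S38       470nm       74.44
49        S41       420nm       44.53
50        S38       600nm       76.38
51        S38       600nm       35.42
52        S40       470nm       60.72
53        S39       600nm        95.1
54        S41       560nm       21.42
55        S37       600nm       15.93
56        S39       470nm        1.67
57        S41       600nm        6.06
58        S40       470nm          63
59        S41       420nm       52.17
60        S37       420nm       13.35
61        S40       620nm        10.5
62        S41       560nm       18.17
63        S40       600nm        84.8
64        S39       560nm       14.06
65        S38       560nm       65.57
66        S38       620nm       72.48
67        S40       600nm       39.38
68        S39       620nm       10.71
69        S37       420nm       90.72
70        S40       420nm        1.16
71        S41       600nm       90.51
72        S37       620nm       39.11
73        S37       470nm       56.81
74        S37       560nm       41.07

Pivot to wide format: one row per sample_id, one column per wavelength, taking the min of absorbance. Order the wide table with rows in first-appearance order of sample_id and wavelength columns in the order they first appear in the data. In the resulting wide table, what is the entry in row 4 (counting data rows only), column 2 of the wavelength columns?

31.38

With rows in first-appearance order of sample_id, row 4 is sample_id=S41. wavelength columns in first-appearance order: 420nm, 470nm, 620nm, 560nm, 600nm; column 2 is 470nm.
Long rows with sample_id=S41, wavelength=470nm: min(31.38, 56.09, 99.58) = 31.38.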